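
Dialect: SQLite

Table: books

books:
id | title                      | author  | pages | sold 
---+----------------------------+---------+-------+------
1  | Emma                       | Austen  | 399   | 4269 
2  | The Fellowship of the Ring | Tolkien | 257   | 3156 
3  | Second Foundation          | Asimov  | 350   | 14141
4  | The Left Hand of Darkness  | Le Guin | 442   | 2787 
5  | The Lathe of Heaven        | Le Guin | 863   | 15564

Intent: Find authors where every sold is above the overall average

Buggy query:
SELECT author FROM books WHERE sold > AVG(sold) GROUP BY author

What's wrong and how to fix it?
Bug: AVG() is an aggregate; it can't sit directly in WHERE

Fix: Use a subquery for AVG and a HAVING MIN(...) filter so the condition holds for every row in the group

Corrected query:
SELECT author FROM books GROUP BY author HAVING MIN(sold) > (SELECT AVG(sold) FROM books)

Result:
author
------
Asimov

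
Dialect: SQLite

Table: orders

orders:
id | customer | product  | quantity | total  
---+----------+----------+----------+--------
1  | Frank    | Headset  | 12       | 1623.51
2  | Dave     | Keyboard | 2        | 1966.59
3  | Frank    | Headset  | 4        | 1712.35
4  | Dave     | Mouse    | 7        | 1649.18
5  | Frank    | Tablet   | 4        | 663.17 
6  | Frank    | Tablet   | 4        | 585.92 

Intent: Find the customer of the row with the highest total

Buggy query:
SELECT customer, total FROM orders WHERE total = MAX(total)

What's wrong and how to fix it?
Bug: WHERE is evaluated per row; an aggregate over the whole table isn't defined there

Fix: Wrap MAX in a scalar subquery so WHERE compares against a single value

Corrected query:
SELECT customer, total FROM orders WHERE total = (SELECT MAX(total) FROM orders)

Result:
customer | total  
---------+--------
Dave     | 1966.59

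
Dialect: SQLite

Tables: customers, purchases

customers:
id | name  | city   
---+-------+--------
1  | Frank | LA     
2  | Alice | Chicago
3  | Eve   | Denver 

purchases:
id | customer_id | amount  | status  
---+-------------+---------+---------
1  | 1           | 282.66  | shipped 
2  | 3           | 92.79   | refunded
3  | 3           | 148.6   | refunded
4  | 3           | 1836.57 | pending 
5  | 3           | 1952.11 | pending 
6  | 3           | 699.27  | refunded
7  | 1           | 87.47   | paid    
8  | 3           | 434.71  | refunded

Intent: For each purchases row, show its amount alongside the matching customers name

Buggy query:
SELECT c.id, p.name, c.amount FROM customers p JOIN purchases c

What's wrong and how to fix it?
Bug: JOIN with no ON clause produces a cartesian product; every purchases row pairs with every customers row

Fix: Specify the join condition linking the foreign key to the parent id

Corrected query:
SELECT c.id, p.name, c.amount FROM customers p JOIN purchases c ON c.customer_id = p.id

Result:
id | name  | amount 
---+-------+--------
1  | Frank | 282.66 
2  | Eve   | 92.79  
3  | Eve   | 148.6  
4  | Eve   | 1836.57
5  | Eve   | 1952.11
6  | Eve   | 699.27 
7  | Frank | 87.47  
8  | Eve   | 434.71 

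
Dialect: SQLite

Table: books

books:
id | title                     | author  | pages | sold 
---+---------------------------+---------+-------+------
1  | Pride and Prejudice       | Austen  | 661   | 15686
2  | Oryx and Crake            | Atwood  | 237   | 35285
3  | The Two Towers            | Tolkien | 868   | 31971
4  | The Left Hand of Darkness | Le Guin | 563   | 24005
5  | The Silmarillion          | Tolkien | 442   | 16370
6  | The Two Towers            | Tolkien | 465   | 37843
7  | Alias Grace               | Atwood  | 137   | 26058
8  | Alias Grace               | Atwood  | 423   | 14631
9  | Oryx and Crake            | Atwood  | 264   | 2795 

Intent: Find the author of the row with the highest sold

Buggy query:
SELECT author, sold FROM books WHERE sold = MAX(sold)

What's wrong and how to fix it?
Bug: WHERE is evaluated per row; an aggregate over the whole table isn't defined there

Fix: Use a subquery: WHERE sold = (SELECT MAX(sold) FROM books)

Corrected query:
SELECT author, sold FROM books WHERE sold = (SELECT MAX(sold) FROM books)

Result:
author  | sold 
--------+------
Tolkien | 37843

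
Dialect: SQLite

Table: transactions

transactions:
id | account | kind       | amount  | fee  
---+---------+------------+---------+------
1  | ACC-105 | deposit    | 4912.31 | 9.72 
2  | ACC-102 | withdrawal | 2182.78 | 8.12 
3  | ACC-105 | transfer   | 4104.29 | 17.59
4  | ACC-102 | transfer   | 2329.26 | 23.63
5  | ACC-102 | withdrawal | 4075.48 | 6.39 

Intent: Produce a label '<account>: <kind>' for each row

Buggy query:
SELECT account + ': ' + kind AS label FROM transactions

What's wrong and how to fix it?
Bug: '+' is numeric addition; on text columns SQLite converts them to 0 instead of concatenating

Fix: Replace + with || to concatenate text

Corrected query:
SELECT account || ': ' || kind AS label FROM transactions

Result:
label              
-------------------
ACC-105: deposit   
ACC-102: withdrawal
ACC-105: transfer  
ACC-102: transfer  
ACC-102: withdrawal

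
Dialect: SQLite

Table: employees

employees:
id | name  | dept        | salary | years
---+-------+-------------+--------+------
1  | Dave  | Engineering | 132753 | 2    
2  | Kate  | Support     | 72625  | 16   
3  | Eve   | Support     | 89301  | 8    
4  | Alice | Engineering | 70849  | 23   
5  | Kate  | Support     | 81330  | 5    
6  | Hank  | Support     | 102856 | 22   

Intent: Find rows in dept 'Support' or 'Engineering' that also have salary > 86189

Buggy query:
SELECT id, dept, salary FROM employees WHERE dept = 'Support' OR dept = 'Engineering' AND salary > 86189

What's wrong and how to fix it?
Bug: AND binds tighter than OR, so this parses as dept = 'Support' OR (dept = 'Engineering' AND salary > 86189)

Fix: Group the OR with parentheses (or use IN), then AND the threshold

Corrected query:
SELECT id, dept, salary FROM employees WHERE (dept = 'Support' OR dept = 'Engineering') AND salary > 86189

Result:
id | dept        | salary
---+-------------+-------
1  | Engineering | 132753
3  | Support     | 89301 
6  | Support     | 102856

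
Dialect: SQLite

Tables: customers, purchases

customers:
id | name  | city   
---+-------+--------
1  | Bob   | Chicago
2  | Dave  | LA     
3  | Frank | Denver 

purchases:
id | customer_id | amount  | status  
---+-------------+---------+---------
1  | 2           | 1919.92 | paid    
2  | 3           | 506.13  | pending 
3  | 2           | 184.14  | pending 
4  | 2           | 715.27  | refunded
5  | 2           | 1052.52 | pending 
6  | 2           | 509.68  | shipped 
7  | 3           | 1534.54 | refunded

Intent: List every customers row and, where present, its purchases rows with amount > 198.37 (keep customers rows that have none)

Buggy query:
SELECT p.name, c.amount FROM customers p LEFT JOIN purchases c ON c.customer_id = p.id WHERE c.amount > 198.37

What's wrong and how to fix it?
Bug: Filtering c.amount in WHERE discards the NULL rows produced by LEFT JOIN, turning it into an inner join

Fix: Move the right-table condition into the ON clause so unmatched parents are kept

Corrected query:
SELECT p.name, c.amount FROM customers p LEFT JOIN purchases c ON c.customer_id = p.id AND c.amount > 198.37

Result:
name  | amount 
------+--------
Bob   | NULL   
Dave  | 509.68 
Dave  | 715.27 
Dave  | 1052.52
Dave  | 1919.92
Frank | 506.13 
Frank | 1534.54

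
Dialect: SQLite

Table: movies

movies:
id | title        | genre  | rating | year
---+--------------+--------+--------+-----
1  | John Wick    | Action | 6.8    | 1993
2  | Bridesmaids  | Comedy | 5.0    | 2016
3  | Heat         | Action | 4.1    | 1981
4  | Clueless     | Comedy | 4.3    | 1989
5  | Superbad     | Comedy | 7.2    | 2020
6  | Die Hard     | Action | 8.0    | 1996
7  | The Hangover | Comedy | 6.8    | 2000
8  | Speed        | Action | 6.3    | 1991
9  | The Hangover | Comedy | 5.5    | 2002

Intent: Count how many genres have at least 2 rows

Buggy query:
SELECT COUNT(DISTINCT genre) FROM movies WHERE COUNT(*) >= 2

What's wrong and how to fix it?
Bug: COUNT(*) cannot appear in WHERE; the per-group count doesn't exist yet

Fix: Use a subquery that GROUPs and filters with HAVING, then count its rows

Corrected query:
SELECT COUNT(*) FROM (SELECT genre FROM movies GROUP BY genre HAVING COUNT(*) >= 2)

Result:
COUNT(*)
--------
2       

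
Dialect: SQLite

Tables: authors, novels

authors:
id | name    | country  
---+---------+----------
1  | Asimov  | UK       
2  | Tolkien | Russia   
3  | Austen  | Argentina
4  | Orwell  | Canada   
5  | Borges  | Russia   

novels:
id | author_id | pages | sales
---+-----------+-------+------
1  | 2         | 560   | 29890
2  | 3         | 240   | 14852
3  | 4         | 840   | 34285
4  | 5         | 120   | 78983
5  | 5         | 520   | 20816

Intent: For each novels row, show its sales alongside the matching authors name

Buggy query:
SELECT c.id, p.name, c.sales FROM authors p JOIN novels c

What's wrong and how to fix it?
Bug: JOIN with no ON clause produces a cartesian product; every novels row pairs with every authors row

Fix: Add ON c.author_id = p.id to the JOIN

Corrected query:
SELECT c.id, p.name, c.sales FROM authors p JOIN novels c ON c.author_id = p.id

Result:
id | name    | sales
---+---------+------
1  | Tolkien | 29890
2  | Austen  | 14852
3  | Orwell  | 34285
4  | Borges  | 78983
5  | Borges  | 20816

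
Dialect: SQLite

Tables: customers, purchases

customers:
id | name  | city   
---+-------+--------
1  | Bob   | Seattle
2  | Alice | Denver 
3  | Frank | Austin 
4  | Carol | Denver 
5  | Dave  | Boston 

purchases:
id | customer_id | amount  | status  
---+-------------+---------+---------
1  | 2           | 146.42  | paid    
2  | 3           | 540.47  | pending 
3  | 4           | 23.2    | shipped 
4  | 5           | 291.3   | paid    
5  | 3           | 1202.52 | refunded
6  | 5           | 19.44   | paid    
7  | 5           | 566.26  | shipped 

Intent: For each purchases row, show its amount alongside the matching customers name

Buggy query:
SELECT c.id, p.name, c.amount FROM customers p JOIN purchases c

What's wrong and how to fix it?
Bug: JOIN with no ON clause produces a cartesian product; every purchases row pairs with every customers row

Fix: Specify the join condition linking the foreign key to the parent id

Corrected query:
SELECT c.id, p.name, c.amount FROM customers p JOIN purchases c ON c.customer_id = p.id

Result:
id | name  | amount 
---+-------+--------
1  | Alice | 146.42 
2  | Frank | 540.47 
3  | Carol | 23.2   
4  | Dave  | 291.3  
5  | Frank | 1202.52
6  | Dave  | 19.44  
7  | Dave  | 566.26 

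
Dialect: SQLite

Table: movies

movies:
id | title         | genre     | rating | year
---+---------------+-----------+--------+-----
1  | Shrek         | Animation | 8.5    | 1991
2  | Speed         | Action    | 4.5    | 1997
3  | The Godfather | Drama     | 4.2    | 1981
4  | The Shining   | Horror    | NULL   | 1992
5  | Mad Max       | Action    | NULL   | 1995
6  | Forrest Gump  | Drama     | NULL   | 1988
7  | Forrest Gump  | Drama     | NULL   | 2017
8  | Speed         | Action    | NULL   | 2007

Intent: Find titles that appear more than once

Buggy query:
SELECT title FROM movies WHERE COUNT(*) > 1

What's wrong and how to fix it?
Bug: COUNT(*) is an aggregate and cannot be used in WHERE

Fix: Group first, then use HAVING for the count condition

Corrected query:
SELECT title FROM movies GROUP BY title HAVING COUNT(*) > 1

Result:
title       
------------
Forrest Gump
Speed       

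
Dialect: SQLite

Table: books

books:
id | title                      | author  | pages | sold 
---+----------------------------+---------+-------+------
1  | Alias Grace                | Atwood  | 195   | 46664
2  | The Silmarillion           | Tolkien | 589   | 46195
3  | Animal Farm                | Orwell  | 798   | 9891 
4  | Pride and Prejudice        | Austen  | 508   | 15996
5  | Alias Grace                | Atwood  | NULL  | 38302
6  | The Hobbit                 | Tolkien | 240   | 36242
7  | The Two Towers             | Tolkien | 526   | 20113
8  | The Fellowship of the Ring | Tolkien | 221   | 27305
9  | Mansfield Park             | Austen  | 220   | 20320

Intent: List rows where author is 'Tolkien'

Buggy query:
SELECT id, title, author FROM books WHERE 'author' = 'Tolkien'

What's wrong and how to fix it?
Bug: Single quotes denote string literals in SQL; the column name is being compared as a constant string

Fix: Reference the column as author without single quotes

Corrected query:
SELECT id, title, author FROM books WHERE author = 'Tolkien'

Result:
id | title                      | author 
---+----------------------------+--------
2  | The Silmarillion           | Tolkien
6  | The Hobbit                 | Tolkien
7  | The Two Towers             | Tolkien
8  | The Fellowship of the Ring | Tolkien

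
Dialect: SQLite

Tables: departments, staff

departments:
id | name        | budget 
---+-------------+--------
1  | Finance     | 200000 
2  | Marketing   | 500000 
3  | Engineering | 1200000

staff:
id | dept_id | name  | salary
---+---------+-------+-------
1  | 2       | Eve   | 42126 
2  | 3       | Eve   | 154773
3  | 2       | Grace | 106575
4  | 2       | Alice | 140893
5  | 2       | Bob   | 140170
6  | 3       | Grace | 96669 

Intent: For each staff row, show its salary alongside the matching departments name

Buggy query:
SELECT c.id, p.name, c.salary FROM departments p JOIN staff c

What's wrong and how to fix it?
Bug: Missing join condition: each staff row is matched to all departments rows instead of just its own

Fix: Specify the join condition linking the foreign key to the parent id

Corrected query:
SELECT c.id, p.name, c.salary FROM departments p JOIN staff c ON c.dept_id = p.id

Result:
id | name        | salary
---+-------------+-------
1  | Marketing   | 42126 
2  | Engineering | 154773
3  | Marketing   | 106575
4  | Marketing   | 140893
5  | Marketing   | 140170
6  | Engineering | 96669 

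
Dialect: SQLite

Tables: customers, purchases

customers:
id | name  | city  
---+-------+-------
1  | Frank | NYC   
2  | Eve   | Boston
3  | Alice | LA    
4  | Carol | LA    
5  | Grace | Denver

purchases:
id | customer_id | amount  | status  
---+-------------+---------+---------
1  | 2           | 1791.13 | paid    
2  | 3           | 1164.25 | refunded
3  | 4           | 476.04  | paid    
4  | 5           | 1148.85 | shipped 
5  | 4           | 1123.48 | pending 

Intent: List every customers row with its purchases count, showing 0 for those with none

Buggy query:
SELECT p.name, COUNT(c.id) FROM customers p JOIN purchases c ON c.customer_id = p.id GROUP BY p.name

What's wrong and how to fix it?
Bug: An inner join excludes parents with zero children

Fix: Use LEFT JOIN so parents without children still appear (COUNT(c.id) gives 0)

Corrected query:
SELECT p.name, COUNT(c.id) FROM customers p LEFT JOIN purchases c ON c.customer_id = p.id GROUP BY p.name

Result:
name  | COUNT(c.id)
------+------------
Alice | 1          
Carol | 2          
Eve   | 1          
Frank | 0          
Grace | 1          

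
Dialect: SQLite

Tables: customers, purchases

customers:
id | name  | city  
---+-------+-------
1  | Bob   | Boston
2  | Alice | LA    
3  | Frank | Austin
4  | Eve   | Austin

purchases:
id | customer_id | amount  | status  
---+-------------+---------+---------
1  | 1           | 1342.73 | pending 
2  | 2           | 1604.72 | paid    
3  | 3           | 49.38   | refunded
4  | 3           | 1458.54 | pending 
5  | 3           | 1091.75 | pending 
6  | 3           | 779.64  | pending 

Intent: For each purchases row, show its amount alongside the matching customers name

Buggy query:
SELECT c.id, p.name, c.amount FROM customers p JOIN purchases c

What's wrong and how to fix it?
Bug: Missing join condition: each purchases row is matched to all customers rows instead of just its own

Fix: Specify the join condition linking the foreign key to the parent id

Corrected query:
SELECT c.id, p.name, c.amount FROM customers p JOIN purchases c ON c.customer_id = p.id

Result:
id | name  | amount 
---+-------+--------
1  | Bob   | 1342.73
2  | Alice | 1604.72
3  | Frank | 49.38  
4  | Frank | 1458.54
5  | Frank | 1091.75
6  | Frank | 779.64 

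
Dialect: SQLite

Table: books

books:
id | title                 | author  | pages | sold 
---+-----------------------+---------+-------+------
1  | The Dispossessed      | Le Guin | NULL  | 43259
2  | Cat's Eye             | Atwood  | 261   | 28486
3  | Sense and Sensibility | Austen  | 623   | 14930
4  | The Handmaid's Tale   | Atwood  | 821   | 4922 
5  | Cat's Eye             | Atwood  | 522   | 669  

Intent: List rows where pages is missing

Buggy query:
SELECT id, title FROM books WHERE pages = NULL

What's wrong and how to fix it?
Bug: Comparing to NULL with '=' never matches; NULL = NULL is unknown, not true

Fix: Replace '= NULL' with 'IS NULL'

Corrected query:
SELECT id, title FROM books WHERE pages IS NULL

Result:
id | title           
---+-----------------
1  | The Dispossessed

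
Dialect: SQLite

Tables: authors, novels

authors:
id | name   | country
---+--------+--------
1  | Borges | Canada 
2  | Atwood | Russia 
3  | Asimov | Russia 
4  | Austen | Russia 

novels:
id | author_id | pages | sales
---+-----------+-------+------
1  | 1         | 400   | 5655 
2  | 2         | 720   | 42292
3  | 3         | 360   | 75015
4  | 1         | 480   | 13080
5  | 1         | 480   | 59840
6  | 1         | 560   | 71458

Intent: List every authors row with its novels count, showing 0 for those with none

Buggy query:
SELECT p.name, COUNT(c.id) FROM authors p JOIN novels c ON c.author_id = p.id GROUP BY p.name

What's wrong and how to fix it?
Bug: An inner join excludes parents with zero children

Fix: Switch to LEFT JOIN to retain unmatched parent rows

Corrected query:
SELECT p.name, COUNT(c.id) FROM authors p LEFT JOIN novels c ON c.author_id = p.id GROUP BY p.name

Result:
name   | COUNT(c.id)
-------+------------
Asimov | 1          
Atwood | 1          
Austen | 0          
Borges | 4          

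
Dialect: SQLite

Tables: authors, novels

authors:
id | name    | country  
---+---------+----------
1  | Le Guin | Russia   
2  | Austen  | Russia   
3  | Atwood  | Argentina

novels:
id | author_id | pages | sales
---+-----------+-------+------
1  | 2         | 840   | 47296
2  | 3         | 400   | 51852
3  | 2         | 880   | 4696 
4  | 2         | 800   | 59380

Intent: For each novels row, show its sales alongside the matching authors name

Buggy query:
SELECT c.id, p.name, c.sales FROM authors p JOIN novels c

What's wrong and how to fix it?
Bug: JOIN with no ON clause produces a cartesian product; every novels row pairs with every authors row

Fix: Specify the join condition linking the foreign key to the parent id

Corrected query:
SELECT c.id, p.name, c.sales FROM authors p JOIN novels c ON c.author_id = p.id

Result:
id | name   | sales
---+--------+------
1  | Austen | 47296
2  | Atwood | 51852
3  | Austen | 4696 
4  | Austen | 59380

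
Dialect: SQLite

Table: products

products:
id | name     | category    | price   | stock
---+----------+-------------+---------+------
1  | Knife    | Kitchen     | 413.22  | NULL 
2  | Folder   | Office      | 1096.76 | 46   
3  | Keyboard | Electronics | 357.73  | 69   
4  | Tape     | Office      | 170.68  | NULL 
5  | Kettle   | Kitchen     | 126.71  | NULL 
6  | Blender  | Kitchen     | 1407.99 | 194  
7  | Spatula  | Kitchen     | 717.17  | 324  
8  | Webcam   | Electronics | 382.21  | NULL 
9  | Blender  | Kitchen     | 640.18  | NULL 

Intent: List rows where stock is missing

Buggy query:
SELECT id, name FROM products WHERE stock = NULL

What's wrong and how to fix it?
Bug: '= NULL' is always unknown in SQL three-valued logic, so no rows match

Fix: Use IS NULL to test for NULL

Corrected query:
SELECT id, name FROM products WHERE stock IS NULL

Result:
id | name   
---+--------
1  | Knife  
4  | Tape   
5  | Kettle 
8  | Webcam 
9  | Blender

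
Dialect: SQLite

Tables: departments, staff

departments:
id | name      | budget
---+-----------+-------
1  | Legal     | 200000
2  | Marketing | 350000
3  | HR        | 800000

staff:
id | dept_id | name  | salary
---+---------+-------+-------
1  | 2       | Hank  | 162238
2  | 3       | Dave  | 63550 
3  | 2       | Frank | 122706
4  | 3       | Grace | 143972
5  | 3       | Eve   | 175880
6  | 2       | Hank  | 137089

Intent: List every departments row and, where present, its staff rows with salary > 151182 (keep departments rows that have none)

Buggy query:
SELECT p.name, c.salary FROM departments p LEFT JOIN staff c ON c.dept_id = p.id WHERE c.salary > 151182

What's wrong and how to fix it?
Bug: Filtering c.salary in WHERE discards the NULL rows produced by LEFT JOIN, turning it into an inner join

Fix: Put 'c.salary > 151182' in the JOIN's ON clause instead of WHERE

Corrected query:
SELECT p.name, c.salary FROM departments p LEFT JOIN staff c ON c.dept_id = p.id AND c.salary > 151182

Result:
name      | salary
----------+-------
Legal     | NULL  
Marketing | 162238
HR        | 175880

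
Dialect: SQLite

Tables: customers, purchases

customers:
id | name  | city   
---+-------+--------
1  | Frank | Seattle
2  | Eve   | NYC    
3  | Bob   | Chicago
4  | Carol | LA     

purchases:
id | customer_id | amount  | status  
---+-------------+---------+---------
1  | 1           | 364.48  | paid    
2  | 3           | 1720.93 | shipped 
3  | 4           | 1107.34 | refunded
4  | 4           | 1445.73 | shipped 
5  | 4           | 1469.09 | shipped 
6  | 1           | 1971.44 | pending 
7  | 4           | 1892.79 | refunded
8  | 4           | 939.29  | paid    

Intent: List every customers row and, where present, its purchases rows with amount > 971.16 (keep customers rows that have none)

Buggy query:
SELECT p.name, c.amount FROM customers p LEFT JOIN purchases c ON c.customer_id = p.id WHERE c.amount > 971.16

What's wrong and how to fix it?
Bug: Filtering c.amount in WHERE discards the NULL rows produced by LEFT JOIN, turning it into an inner join

Fix: Put 'c.amount > 971.16' in the JOIN's ON clause instead of WHERE

Corrected query:
SELECT p.name, c.amount FROM customers p LEFT JOIN purchases c ON c.customer_id = p.id AND c.amount > 971.16

Result:
name  | amount 
------+--------
Frank | 1971.44
Eve   | NULL   
Bob   | 1720.93
Carol | 1107.34
Carol | 1445.73
Carol | 1469.09
Carol | 1892.79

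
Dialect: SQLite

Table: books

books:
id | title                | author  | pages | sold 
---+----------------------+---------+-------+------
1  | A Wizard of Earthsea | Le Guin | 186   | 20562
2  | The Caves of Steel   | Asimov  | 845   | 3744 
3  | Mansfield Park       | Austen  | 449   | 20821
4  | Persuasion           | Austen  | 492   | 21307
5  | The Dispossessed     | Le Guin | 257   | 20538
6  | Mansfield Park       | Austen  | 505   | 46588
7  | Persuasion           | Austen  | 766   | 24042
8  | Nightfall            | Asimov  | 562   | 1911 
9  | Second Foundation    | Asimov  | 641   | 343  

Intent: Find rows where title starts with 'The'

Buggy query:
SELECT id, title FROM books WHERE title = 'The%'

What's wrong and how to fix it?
Bug: '=' compares the literal string including the % character; pattern matching needs LIKE

Fix: Use LIKE for wildcard pattern matching

Corrected query:
SELECT id, title FROM books WHERE title LIKE 'The%'

Result:
id | title             
---+-------------------
2  | The Caves of Steel
5  | The Dispossessed  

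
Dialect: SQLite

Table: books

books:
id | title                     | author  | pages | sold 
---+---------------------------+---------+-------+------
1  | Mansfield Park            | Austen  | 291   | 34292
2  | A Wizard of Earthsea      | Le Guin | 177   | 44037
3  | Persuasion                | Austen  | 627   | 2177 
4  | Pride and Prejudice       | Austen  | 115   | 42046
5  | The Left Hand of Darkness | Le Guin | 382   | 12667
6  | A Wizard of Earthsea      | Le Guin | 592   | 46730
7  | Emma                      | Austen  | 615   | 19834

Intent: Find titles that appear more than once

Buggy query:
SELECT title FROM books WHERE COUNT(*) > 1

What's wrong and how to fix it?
Bug: WHERE can't reference COUNT(*); aggregates are computed after WHERE

Fix: GROUP BY title, then filter groups with HAVING COUNT(*) > 1

Corrected query:
SELECT title FROM books GROUP BY title HAVING COUNT(*) > 1

Result:
title               
--------------------
A Wizard of Earthsea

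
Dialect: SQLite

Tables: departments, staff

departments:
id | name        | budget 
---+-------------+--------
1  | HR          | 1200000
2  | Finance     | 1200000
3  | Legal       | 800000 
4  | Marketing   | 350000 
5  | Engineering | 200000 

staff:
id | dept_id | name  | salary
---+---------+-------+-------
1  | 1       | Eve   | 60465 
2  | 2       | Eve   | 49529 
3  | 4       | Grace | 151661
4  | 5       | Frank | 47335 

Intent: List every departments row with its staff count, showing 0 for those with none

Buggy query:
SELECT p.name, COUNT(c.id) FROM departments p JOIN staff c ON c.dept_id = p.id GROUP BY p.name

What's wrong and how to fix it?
Bug: INNER JOIN drops departments rows that have no matching staff rows

Fix: Use LEFT JOIN so parents without children still appear (COUNT(c.id) gives 0)

Corrected query:
SELECT p.name, COUNT(c.id) FROM departments p LEFT JOIN staff c ON c.dept_id = p.id GROUP BY p.name

Result:
name        | COUNT(c.id)
------------+------------
Engineering | 1          
Finance     | 1          
HR          | 1          
Legal       | 0          
Marketing   | 1          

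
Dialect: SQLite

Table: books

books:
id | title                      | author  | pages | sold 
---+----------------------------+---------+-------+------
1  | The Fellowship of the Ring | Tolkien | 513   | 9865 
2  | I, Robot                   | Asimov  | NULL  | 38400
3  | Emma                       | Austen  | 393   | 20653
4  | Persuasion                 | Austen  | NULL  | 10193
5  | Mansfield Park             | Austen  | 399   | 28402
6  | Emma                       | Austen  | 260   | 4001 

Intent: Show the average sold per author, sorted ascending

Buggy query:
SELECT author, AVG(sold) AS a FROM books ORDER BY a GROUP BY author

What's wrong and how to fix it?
Bug: GROUP BY must precede ORDER BY

Fix: Reorder: SELECT … FROM … GROUP BY … ORDER BY …

Corrected query:
SELECT author, AVG(sold) AS a FROM books GROUP BY author ORDER BY a

Result:
author  | a       
--------+---------
Tolkien | 9865    
Austen  | 15812.25
Asimov  | 38400   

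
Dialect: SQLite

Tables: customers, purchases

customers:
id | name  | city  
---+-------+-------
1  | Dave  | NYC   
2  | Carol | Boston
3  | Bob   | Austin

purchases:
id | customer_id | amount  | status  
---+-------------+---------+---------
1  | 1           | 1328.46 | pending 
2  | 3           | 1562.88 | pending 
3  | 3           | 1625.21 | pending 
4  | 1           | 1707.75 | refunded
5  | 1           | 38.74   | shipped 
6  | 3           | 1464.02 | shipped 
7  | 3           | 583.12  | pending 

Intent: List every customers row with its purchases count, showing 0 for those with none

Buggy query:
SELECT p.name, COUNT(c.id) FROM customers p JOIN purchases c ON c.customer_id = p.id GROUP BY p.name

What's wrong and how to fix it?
Bug: INNER JOIN drops customers rows that have no matching purchases rows

Fix: Switch to LEFT JOIN to retain unmatched parent rows

Corrected query:
SELECT p.name, COUNT(c.id) FROM customers p LEFT JOIN purchases c ON c.customer_id = p.id GROUP BY p.name

Result:
name  | COUNT(c.id)
------+------------
Bob   | 4          
Carol | 0          
Dave  | 3          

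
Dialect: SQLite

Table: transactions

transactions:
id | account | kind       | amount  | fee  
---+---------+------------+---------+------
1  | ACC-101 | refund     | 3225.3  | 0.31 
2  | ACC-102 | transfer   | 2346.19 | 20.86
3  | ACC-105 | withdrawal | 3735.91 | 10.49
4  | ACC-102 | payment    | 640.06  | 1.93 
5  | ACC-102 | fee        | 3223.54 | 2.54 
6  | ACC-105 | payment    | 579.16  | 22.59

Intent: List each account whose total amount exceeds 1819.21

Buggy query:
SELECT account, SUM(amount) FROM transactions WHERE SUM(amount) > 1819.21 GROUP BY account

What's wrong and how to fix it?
Bug: Aggregate functions cannot appear in a WHERE clause

Fix: Use HAVING (which filters groups after aggregation) instead of WHERE

Corrected query:
SELECT account, SUM(amount) FROM transactions GROUP BY account HAVING SUM(amount) > 1819.21

Result:
account | SUM(amount)
--------+------------
ACC-101 | 3225.3     
ACC-102 | 6209.79    
ACC-105 | 4315.07    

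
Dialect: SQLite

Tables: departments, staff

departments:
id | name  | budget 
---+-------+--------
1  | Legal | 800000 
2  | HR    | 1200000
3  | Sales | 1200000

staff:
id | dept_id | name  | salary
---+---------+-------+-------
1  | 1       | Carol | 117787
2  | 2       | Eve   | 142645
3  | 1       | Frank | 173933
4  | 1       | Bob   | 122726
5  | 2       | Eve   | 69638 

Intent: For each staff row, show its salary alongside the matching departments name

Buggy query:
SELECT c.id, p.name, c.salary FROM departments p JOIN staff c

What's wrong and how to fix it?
Bug: Missing join condition: each staff row is matched to all departments rows instead of just its own

Fix: Specify the join condition linking the foreign key to the parent id

Corrected query:
SELECT c.id, p.name, c.salary FROM departments p JOIN staff c ON c.dept_id = p.id

Result:
id | name  | salary
---+-------+-------
1  | Legal | 117787
2  | HR    | 142645
3  | Legal | 173933
4  | Legal | 122726
5  | HR    | 69638 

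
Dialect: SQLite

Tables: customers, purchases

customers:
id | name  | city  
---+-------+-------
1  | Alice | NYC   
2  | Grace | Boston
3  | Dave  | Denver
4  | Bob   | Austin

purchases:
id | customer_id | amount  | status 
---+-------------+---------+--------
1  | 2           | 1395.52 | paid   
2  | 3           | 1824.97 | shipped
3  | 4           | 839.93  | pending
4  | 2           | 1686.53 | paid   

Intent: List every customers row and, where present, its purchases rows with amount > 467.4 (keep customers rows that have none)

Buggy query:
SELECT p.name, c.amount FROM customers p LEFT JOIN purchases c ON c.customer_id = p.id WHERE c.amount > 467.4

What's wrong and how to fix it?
Bug: Filtering c.amount in WHERE discards the NULL rows produced by LEFT JOIN, turning it into an inner join

Fix: Put 'c.amount > 467.4' in the JOIN's ON clause instead of WHERE

Corrected query:
SELECT p.name, c.amount FROM customers p LEFT JOIN purchases c ON c.customer_id = p.id AND c.amount > 467.4

Result:
name  | amount 
------+--------
Alice | NULL   
Grace | 1395.52
Grace | 1686.53
Dave  | 1824.97
Bob   | 839.93 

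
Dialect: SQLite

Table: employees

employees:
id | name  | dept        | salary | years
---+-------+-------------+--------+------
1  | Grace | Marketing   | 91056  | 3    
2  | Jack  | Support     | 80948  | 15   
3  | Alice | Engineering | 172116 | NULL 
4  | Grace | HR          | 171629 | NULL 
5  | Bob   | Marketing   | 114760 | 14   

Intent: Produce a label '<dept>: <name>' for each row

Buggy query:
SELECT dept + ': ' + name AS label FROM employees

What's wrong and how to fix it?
Bug: SQLite uses || for string concatenation; + coerces text to numbers (yielding 0)

Fix: Replace + with || to concatenate text

Corrected query:
SELECT dept || ': ' || name AS label FROM employees

Result:
label             
------------------
Marketing: Grace  
Support: Jack     
Engineering: Alice
HR: Grace         
Marketing: Bob    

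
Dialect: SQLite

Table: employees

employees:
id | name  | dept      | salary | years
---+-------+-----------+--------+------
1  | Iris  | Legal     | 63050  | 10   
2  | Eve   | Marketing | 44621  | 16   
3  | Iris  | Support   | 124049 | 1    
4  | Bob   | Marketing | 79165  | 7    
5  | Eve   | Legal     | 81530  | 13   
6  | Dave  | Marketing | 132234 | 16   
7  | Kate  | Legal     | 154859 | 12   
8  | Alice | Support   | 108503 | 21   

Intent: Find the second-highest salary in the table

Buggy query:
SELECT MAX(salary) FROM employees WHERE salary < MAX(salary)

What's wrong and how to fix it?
Bug: MAX(salary) on the right of the comparison is an aggregate-in-WHERE error

Fix: Put the inner MAX in a scalar subquery

Corrected query:
SELECT MAX(salary) FROM employees WHERE salary < (SELECT MAX(salary) FROM employees)

Result:
MAX(salary)
-----------
132234     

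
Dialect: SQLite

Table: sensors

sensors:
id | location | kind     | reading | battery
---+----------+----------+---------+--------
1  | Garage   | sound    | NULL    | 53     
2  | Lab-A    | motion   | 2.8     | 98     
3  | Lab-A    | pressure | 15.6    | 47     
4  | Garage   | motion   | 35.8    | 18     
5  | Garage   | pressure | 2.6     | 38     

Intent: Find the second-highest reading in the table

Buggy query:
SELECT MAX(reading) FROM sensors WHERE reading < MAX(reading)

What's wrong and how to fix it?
Bug: MAX(reading) on the right of the comparison is an aggregate-in-WHERE error

Fix: Compute the overall MAX in a subquery, then take MAX of rows below it

Corrected query:
SELECT MAX(reading) FROM sensors WHERE reading < (SELECT MAX(reading) FROM sensors)

Result:
MAX(reading)
------------
15.6        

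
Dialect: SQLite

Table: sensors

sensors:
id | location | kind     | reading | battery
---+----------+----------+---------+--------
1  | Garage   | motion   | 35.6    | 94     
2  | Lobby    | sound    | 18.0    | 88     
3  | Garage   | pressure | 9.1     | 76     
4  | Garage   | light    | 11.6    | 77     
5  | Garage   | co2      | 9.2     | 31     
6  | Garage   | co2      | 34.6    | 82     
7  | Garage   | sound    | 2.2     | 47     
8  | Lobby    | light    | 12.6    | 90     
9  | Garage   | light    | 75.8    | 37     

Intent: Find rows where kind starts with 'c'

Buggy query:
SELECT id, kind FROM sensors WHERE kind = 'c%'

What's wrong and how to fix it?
Bug: '=' compares the literal string including the % character; pattern matching needs LIKE

Fix: Replace '=' with LIKE so 'c%' is treated as a pattern

Corrected query:
SELECT id, kind FROM sensors WHERE kind LIKE 'c%'

Result:
id | kind
---+-----
5  | co2 
6  | co2 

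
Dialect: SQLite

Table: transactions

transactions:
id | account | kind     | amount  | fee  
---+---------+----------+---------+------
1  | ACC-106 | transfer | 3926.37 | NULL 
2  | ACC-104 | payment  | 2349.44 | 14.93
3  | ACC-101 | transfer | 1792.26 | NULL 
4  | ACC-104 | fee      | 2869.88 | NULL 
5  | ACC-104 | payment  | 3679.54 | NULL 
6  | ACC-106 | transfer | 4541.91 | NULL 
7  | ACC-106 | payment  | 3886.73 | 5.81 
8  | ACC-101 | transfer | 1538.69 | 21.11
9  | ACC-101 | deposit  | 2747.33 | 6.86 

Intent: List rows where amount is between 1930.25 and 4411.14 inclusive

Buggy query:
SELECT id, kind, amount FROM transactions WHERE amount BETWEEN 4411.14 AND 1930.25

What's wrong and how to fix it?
Bug: The bounds are reversed; BETWEEN a AND b requires a <= b to match anything

Fix: Swap the bounds so the smaller value comes first

Corrected query:
SELECT id, kind, amount FROM transactions WHERE amount BETWEEN 1930.25 AND 4411.14

Result:
id | kind     | amount 
---+----------+--------
1  | transfer | 3926.37
2  | payment  | 2349.44
4  | fee      | 2869.88
5  | payment  | 3679.54
7  | payment  | 3886.73
9  | deposit  | 2747.33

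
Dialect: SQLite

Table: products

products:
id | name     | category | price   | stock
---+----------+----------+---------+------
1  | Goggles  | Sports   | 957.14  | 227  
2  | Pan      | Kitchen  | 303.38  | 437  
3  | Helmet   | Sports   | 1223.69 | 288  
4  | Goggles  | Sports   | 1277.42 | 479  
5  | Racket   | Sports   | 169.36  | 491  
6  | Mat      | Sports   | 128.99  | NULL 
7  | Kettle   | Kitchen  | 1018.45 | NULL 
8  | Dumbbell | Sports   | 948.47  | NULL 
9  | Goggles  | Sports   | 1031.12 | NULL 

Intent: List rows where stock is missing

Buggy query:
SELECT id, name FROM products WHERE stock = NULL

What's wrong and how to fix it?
Bug: '= NULL' is always unknown in SQL three-valued logic, so no rows match

Fix: Use IS NULL to test for NULL

Corrected query:
SELECT id, name FROM products WHERE stock IS NULL

Result:
id | name    
---+---------
6  | Mat     
7  | Kettle  
8  | Dumbbell
9  | Goggles 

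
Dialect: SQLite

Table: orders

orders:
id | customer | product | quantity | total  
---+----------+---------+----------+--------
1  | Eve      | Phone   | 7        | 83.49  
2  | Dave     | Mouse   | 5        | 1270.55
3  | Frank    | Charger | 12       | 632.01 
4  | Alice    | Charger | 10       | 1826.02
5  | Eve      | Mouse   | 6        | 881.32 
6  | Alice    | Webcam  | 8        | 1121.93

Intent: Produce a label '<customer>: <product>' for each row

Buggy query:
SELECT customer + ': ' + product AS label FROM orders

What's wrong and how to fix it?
Bug: '+' is numeric addition; on text columns SQLite converts them to 0 instead of concatenating

Fix: Use the || operator for string concatenation

Corrected query:
SELECT customer || ': ' || product AS label FROM orders

Result:
label         
--------------
Eve: Phone    
Dave: Mouse   
Frank: Charger
Alice: Charger
Eve: Mouse    
Alice: Webcam 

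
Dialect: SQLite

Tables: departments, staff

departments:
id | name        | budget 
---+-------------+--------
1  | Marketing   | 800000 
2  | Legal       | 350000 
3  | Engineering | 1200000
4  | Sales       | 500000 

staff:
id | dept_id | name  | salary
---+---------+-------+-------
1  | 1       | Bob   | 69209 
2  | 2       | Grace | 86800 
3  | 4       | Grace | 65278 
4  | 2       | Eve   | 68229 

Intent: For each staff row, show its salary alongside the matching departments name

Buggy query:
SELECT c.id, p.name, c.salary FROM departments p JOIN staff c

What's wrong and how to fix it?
Bug: JOIN with no ON clause produces a cartesian product; every staff row pairs with every departments row

Fix: Add ON c.dept_id = p.id to the JOIN

Corrected query:
SELECT c.id, p.name, c.salary FROM departments p JOIN staff c ON c.dept_id = p.id

Result:
id | name      | salary
---+-----------+-------
1  | Marketing | 69209 
2  | Legal     | 86800 
3  | Sales     | 65278 
4  | Legal     | 68229 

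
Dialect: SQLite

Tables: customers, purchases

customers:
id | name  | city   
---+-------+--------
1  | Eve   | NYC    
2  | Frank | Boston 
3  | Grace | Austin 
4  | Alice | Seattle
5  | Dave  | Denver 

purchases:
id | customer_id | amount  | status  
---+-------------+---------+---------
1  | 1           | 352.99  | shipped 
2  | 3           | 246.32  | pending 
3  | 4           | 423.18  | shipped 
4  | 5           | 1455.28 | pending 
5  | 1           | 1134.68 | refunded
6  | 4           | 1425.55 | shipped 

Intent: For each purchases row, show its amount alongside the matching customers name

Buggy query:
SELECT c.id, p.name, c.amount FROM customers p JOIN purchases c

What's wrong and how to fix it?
Bug: Missing join condition: each purchases row is matched to all customers rows instead of just its own

Fix: Add ON c.customer_id = p.id to the JOIN

Corrected query:
SELECT c.id, p.name, c.amount FROM customers p JOIN purchases c ON c.customer_id = p.id

Result:
id | name  | amount 
---+-------+--------
1  | Eve   | 352.99 
2  | Grace | 246.32 
3  | Alice | 423.18 
4  | Dave  | 1455.28
5  | Eve   | 1134.68
6  | Alice | 1425.55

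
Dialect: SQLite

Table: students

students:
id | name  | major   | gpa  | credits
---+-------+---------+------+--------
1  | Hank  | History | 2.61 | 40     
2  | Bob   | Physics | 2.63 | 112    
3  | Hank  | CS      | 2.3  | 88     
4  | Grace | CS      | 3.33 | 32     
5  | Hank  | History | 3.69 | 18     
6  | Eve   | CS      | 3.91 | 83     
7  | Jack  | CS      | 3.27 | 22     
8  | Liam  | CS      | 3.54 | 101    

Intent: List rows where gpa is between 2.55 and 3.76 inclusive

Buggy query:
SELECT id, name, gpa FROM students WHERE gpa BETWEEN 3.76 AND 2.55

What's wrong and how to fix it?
Bug: The bounds are reversed; BETWEEN a AND b requires a <= b to match anything

Fix: Write BETWEEN 2.55 AND 3.76

Corrected query:
SELECT id, name, gpa FROM students WHERE gpa BETWEEN 2.55 AND 3.76

Result:
id | name  | gpa 
---+-------+-----
1  | Hank  | 2.61
2  | Bob   | 2.63
4  | Grace | 3.33
5  | Hank  | 3.69
7  | Jack  | 3.27
8  | Liam  | 3.54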